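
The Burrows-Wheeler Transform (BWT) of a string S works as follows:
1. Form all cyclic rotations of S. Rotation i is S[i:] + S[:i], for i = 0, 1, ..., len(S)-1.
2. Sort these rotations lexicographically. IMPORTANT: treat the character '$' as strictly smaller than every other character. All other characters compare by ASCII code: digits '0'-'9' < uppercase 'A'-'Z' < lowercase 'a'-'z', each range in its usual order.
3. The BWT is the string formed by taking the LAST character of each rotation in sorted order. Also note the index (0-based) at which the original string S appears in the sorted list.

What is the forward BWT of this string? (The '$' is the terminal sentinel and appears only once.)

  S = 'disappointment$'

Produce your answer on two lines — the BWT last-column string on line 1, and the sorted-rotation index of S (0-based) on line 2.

Answer: ts$modteippainn
2

Derivation:
All 15 rotations (rotation i = S[i:]+S[:i]):
  rot[0] = disappointment$
  rot[1] = isappointment$d
  rot[2] = sappointment$di
  rot[3] = appointment$dis
  rot[4] = ppointment$disa
  rot[5] = pointment$disap
  rot[6] = ointment$disapp
  rot[7] = intment$disappo
  rot[8] = ntment$disappoi
  rot[9] = tment$disappoin
  rot[10] = ment$disappoint
  rot[11] = ent$disappointm
  rot[12] = nt$disappointme
  rot[13] = t$disappointmen
  rot[14] = $disappointment
Sorted (with $ < everything):
  sorted[0] = $disappointment  (last char: 't')
  sorted[1] = appointment$dis  (last char: 's')
  sorted[2] = disappointment$  (last char: '$')
  sorted[3] = ent$disappointm  (last char: 'm')
  sorted[4] = intment$disappo  (last char: 'o')
  sorted[5] = isappointment$d  (last char: 'd')
  sorted[6] = ment$disappoint  (last char: 't')
  sorted[7] = nt$disappointme  (last char: 'e')
  sorted[8] = ntment$disappoi  (last char: 'i')
  sorted[9] = ointment$disapp  (last char: 'p')
  sorted[10] = pointment$disap  (last char: 'p')
  sorted[11] = ppointment$disa  (last char: 'a')
  sorted[12] = sappointment$di  (last char: 'i')
  sorted[13] = t$disappointmen  (last char: 'n')
  sorted[14] = tment$disappoin  (last char: 'n')
Last column: ts$modteippainn
Original string S is at sorted index 2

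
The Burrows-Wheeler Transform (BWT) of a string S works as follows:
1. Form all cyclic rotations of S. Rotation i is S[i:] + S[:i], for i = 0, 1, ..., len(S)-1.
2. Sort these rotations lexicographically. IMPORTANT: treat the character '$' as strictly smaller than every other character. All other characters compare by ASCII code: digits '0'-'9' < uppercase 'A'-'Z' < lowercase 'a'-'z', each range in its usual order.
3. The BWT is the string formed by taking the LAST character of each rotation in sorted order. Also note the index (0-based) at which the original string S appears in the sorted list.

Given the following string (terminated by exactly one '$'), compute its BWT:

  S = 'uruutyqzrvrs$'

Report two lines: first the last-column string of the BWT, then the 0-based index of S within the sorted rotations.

All 13 rotations (rotation i = S[i:]+S[:i]):
  rot[0] = uruutyqzrvrs$
  rot[1] = ruutyqzrvrs$u
  rot[2] = uutyqzrvrs$ur
  rot[3] = utyqzrvrs$uru
  rot[4] = tyqzrvrs$uruu
  rot[5] = yqzrvrs$uruut
  rot[6] = qzrvrs$uruuty
  rot[7] = zrvrs$uruutyq
  rot[8] = rvrs$uruutyqz
  rot[9] = vrs$uruutyqzr
  rot[10] = rs$uruutyqzrv
  rot[11] = s$uruutyqzrvr
  rot[12] = $uruutyqzrvrs
Sorted (with $ < everything):
  sorted[0] = $uruutyqzrvrs  (last char: 's')
  sorted[1] = qzrvrs$uruuty  (last char: 'y')
  sorted[2] = rs$uruutyqzrv  (last char: 'v')
  sorted[3] = ruutyqzrvrs$u  (last char: 'u')
  sorted[4] = rvrs$uruutyqz  (last char: 'z')
  sorted[5] = s$uruutyqzrvr  (last char: 'r')
  sorted[6] = tyqzrvrs$uruu  (last char: 'u')
  sorted[7] = uruutyqzrvrs$  (last char: '$')
  sorted[8] = utyqzrvrs$uru  (last char: 'u')
  sorted[9] = uutyqzrvrs$ur  (last char: 'r')
  sorted[10] = vrs$uruutyqzr  (last char: 'r')
  sorted[11] = yqzrvrs$uruut  (last char: 't')
  sorted[12] = zrvrs$uruutyq  (last char: 'q')
Last column: syvuzru$urrtq
Original string S is at sorted index 7

Answer: syvuzru$urrtq
7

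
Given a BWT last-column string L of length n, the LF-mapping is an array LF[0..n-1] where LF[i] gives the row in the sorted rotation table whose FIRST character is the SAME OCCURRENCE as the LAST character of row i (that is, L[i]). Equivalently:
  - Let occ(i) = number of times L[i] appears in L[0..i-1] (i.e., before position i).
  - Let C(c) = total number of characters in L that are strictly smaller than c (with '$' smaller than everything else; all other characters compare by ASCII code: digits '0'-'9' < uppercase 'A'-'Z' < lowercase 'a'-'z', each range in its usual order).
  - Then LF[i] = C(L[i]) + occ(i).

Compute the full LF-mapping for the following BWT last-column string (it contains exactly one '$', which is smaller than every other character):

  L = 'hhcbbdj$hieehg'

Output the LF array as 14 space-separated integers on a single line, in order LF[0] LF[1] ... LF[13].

Char counts: '$':1, 'b':2, 'c':1, 'd':1, 'e':2, 'g':1, 'h':4, 'i':1, 'j':1
C (first-col start): C('$')=0, C('b')=1, C('c')=3, C('d')=4, C('e')=5, C('g')=7, C('h')=8, C('i')=12, C('j')=13
L[0]='h': occ=0, LF[0]=C('h')+0=8+0=8
L[1]='h': occ=1, LF[1]=C('h')+1=8+1=9
L[2]='c': occ=0, LF[2]=C('c')+0=3+0=3
L[3]='b': occ=0, LF[3]=C('b')+0=1+0=1
L[4]='b': occ=1, LF[4]=C('b')+1=1+1=2
L[5]='d': occ=0, LF[5]=C('d')+0=4+0=4
L[6]='j': occ=0, LF[6]=C('j')+0=13+0=13
L[7]='$': occ=0, LF[7]=C('$')+0=0+0=0
L[8]='h': occ=2, LF[8]=C('h')+2=8+2=10
L[9]='i': occ=0, LF[9]=C('i')+0=12+0=12
L[10]='e': occ=0, LF[10]=C('e')+0=5+0=5
L[11]='e': occ=1, LF[11]=C('e')+1=5+1=6
L[12]='h': occ=3, LF[12]=C('h')+3=8+3=11
L[13]='g': occ=0, LF[13]=C('g')+0=7+0=7

Answer: 8 9 3 1 2 4 13 0 10 12 5 6 11 7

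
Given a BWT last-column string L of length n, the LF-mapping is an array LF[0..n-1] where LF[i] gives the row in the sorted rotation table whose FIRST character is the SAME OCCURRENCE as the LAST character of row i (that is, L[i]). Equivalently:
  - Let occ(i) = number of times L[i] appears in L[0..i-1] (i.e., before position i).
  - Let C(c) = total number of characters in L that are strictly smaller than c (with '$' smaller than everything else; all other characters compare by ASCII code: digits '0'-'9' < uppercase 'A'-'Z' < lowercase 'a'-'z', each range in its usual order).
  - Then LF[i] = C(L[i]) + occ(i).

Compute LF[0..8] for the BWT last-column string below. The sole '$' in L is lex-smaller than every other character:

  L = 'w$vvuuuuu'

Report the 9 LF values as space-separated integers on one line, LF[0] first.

Answer: 8 0 6 7 1 2 3 4 5

Derivation:
Char counts: '$':1, 'u':5, 'v':2, 'w':1
C (first-col start): C('$')=0, C('u')=1, C('v')=6, C('w')=8
L[0]='w': occ=0, LF[0]=C('w')+0=8+0=8
L[1]='$': occ=0, LF[1]=C('$')+0=0+0=0
L[2]='v': occ=0, LF[2]=C('v')+0=6+0=6
L[3]='v': occ=1, LF[3]=C('v')+1=6+1=7
L[4]='u': occ=0, LF[4]=C('u')+0=1+0=1
L[5]='u': occ=1, LF[5]=C('u')+1=1+1=2
L[6]='u': occ=2, LF[6]=C('u')+2=1+2=3
L[7]='u': occ=3, LF[7]=C('u')+3=1+3=4
L[8]='u': occ=4, LF[8]=C('u')+4=1+4=5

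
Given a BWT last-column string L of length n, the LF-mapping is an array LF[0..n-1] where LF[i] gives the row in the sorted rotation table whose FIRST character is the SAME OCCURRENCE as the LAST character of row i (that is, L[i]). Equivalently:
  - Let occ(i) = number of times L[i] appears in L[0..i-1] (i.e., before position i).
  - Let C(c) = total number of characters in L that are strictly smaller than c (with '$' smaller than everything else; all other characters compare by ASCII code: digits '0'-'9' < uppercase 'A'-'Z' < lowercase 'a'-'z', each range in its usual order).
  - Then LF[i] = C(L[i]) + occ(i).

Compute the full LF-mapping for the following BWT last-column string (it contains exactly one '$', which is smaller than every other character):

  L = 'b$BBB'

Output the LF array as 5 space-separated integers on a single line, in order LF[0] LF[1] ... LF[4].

Answer: 4 0 1 2 3

Derivation:
Char counts: '$':1, 'B':3, 'b':1
C (first-col start): C('$')=0, C('B')=1, C('b')=4
L[0]='b': occ=0, LF[0]=C('b')+0=4+0=4
L[1]='$': occ=0, LF[1]=C('$')+0=0+0=0
L[2]='B': occ=0, LF[2]=C('B')+0=1+0=1
L[3]='B': occ=1, LF[3]=C('B')+1=1+1=2
L[4]='B': occ=2, LF[4]=C('B')+2=1+2=3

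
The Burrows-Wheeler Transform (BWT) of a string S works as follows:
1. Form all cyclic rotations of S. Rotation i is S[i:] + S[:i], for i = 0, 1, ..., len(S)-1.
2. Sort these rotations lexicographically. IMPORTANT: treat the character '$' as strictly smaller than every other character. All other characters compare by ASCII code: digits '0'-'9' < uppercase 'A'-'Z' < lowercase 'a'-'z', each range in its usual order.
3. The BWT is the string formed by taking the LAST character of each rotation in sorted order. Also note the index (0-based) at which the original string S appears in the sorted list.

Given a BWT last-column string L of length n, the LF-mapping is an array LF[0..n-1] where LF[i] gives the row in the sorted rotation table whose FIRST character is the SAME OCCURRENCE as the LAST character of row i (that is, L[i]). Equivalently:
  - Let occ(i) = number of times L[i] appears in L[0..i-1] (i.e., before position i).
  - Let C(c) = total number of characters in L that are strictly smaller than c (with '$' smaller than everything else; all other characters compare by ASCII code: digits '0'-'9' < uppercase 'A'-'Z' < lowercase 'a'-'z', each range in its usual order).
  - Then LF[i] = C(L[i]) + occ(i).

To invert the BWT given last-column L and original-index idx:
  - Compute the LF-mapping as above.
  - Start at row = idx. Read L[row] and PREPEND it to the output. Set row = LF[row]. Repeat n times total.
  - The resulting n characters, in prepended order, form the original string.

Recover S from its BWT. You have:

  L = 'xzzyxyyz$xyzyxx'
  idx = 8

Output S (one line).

Answer: yyxyyzxxzyxzzx$

Derivation:
LF mapping: 1 11 12 6 2 7 8 13 0 3 9 14 10 4 5
Walk LF starting at row 8, prepending L[row]:
  step 1: row=8, L[8]='$', prepend. Next row=LF[8]=0
  step 2: row=0, L[0]='x', prepend. Next row=LF[0]=1
  step 3: row=1, L[1]='z', prepend. Next row=LF[1]=11
  step 4: row=11, L[11]='z', prepend. Next row=LF[11]=14
  step 5: row=14, L[14]='x', prepend. Next row=LF[14]=5
  step 6: row=5, L[5]='y', prepend. Next row=LF[5]=7
  step 7: row=7, L[7]='z', prepend. Next row=LF[7]=13
  step 8: row=13, L[13]='x', prepend. Next row=LF[13]=4
  step 9: row=4, L[4]='x', prepend. Next row=LF[4]=2
  step 10: row=2, L[2]='z', prepend. Next row=LF[2]=12
  step 11: row=12, L[12]='y', prepend. Next row=LF[12]=10
  step 12: row=10, L[10]='y', prepend. Next row=LF[10]=9
  step 13: row=9, L[9]='x', prepend. Next row=LF[9]=3
  step 14: row=3, L[3]='y', prepend. Next row=LF[3]=6
  step 15: row=6, L[6]='y', prepend. Next row=LF[6]=8
Reversed output: yyxyyzxxzyxzzx$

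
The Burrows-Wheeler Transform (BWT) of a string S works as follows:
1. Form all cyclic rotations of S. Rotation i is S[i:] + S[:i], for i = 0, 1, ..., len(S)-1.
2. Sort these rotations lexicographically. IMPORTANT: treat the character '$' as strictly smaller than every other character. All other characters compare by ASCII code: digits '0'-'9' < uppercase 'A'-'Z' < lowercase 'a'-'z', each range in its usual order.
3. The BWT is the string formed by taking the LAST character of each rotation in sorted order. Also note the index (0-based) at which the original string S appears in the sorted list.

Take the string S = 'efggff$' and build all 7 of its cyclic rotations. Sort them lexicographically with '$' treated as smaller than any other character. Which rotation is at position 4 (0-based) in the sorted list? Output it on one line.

Answer: fggff$e

Derivation:
All 7 rotations (rotation i = S[i:]+S[:i]):
  rot[0] = efggff$
  rot[1] = fggff$e
  rot[2] = ggff$ef
  rot[3] = gff$efg
  rot[4] = ff$efgg
  rot[5] = f$efggf
  rot[6] = $efggff
Sorted (with $ < everything):
  sorted[0] = $efggff
  sorted[1] = efggff$
  sorted[2] = f$efggf
  sorted[3] = ff$efgg
  sorted[4] = fggff$e
  sorted[5] = gff$efg
  sorted[6] = ggff$ef
sorted[4] = fggff$e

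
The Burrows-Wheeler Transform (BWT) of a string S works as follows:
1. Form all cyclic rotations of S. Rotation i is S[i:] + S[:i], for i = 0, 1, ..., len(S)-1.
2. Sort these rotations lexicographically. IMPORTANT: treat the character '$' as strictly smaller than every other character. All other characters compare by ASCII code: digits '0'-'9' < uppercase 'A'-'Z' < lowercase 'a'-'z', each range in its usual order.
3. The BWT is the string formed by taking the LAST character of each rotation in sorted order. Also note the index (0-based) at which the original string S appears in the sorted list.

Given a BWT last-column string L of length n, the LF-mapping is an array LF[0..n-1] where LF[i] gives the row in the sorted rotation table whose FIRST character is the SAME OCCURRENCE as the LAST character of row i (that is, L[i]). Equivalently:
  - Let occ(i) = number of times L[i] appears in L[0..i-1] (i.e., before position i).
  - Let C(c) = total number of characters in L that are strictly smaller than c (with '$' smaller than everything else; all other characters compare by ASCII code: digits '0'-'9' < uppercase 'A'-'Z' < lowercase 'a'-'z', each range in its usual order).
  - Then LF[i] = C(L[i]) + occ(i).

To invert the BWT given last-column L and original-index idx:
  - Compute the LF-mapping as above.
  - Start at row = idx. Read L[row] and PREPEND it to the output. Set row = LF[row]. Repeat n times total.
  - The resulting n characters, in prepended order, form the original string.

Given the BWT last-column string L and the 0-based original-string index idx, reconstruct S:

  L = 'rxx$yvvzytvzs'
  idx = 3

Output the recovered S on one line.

LF mapping: 1 7 8 0 9 4 5 11 10 3 6 12 2
Walk LF starting at row 3, prepending L[row]:
  step 1: row=3, L[3]='$', prepend. Next row=LF[3]=0
  step 2: row=0, L[0]='r', prepend. Next row=LF[0]=1
  step 3: row=1, L[1]='x', prepend. Next row=LF[1]=7
  step 4: row=7, L[7]='z', prepend. Next row=LF[7]=11
  step 5: row=11, L[11]='z', prepend. Next row=LF[11]=12
  step 6: row=12, L[12]='s', prepend. Next row=LF[12]=2
  step 7: row=2, L[2]='x', prepend. Next row=LF[2]=8
  step 8: row=8, L[8]='y', prepend. Next row=LF[8]=10
  step 9: row=10, L[10]='v', prepend. Next row=LF[10]=6
  step 10: row=6, L[6]='v', prepend. Next row=LF[6]=5
  step 11: row=5, L[5]='v', prepend. Next row=LF[5]=4
  step 12: row=4, L[4]='y', prepend. Next row=LF[4]=9
  step 13: row=9, L[9]='t', prepend. Next row=LF[9]=3
Reversed output: tyvvvyxszzxr$

Answer: tyvvvyxszzxr$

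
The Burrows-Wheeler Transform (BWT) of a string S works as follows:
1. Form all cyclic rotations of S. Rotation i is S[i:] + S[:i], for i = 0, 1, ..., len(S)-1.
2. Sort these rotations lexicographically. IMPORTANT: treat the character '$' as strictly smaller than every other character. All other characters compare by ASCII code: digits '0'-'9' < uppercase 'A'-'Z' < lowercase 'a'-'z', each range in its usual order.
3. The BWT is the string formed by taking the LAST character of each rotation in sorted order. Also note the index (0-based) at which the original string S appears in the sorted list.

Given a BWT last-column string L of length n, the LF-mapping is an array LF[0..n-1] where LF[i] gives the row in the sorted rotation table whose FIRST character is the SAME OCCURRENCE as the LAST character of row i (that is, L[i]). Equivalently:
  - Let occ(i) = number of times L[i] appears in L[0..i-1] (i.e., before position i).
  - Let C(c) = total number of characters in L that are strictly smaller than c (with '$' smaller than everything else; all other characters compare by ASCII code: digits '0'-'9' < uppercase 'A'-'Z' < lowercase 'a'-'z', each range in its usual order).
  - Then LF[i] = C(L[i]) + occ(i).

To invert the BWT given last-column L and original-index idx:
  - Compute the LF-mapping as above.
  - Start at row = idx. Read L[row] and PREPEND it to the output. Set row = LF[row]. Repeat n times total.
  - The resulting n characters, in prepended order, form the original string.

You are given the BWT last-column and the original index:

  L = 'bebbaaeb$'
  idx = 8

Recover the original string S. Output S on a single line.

Answer: ebeababb$

Derivation:
LF mapping: 3 7 4 5 1 2 8 6 0
Walk LF starting at row 8, prepending L[row]:
  step 1: row=8, L[8]='$', prepend. Next row=LF[8]=0
  step 2: row=0, L[0]='b', prepend. Next row=LF[0]=3
  step 3: row=3, L[3]='b', prepend. Next row=LF[3]=5
  step 4: row=5, L[5]='a', prepend. Next row=LF[5]=2
  step 5: row=2, L[2]='b', prepend. Next row=LF[2]=4
  step 6: row=4, L[4]='a', prepend. Next row=LF[4]=1
  step 7: row=1, L[1]='e', prepend. Next row=LF[1]=7
  step 8: row=7, L[7]='b', prepend. Next row=LF[7]=6
  step 9: row=6, L[6]='e', prepend. Next row=LF[6]=8
Reversed output: ebeababb$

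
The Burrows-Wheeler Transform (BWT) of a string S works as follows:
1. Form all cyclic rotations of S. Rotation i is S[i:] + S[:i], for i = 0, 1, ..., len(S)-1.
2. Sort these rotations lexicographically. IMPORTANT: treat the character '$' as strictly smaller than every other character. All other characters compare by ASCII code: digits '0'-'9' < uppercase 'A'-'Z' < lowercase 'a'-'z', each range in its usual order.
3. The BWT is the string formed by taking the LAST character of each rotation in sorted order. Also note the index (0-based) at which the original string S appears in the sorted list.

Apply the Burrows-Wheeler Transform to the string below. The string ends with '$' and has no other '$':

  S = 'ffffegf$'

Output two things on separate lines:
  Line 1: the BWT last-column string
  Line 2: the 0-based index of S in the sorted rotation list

Answer: ffgfff$e
6

Derivation:
All 8 rotations (rotation i = S[i:]+S[:i]):
  rot[0] = ffffegf$
  rot[1] = fffegf$f
  rot[2] = ffegf$ff
  rot[3] = fegf$fff
  rot[4] = egf$ffff
  rot[5] = gf$ffffe
  rot[6] = f$ffffeg
  rot[7] = $ffffegf
Sorted (with $ < everything):
  sorted[0] = $ffffegf  (last char: 'f')
  sorted[1] = egf$ffff  (last char: 'f')
  sorted[2] = f$ffffeg  (last char: 'g')
  sorted[3] = fegf$fff  (last char: 'f')
  sorted[4] = ffegf$ff  (last char: 'f')
  sorted[5] = fffegf$f  (last char: 'f')
  sorted[6] = ffffegf$  (last char: '$')
  sorted[7] = gf$ffffe  (last char: 'e')
Last column: ffgfff$e
Original string S is at sorted index 6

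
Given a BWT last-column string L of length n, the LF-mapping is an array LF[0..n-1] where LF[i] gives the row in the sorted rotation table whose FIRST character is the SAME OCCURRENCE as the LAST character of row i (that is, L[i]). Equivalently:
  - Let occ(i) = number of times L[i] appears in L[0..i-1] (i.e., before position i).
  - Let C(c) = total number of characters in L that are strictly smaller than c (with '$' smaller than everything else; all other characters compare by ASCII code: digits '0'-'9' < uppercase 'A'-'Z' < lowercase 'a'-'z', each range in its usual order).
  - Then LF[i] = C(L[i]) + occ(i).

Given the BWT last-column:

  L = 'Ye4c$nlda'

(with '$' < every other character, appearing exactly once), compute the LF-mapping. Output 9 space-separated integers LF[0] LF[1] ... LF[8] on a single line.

Char counts: '$':1, '4':1, 'Y':1, 'a':1, 'c':1, 'd':1, 'e':1, 'l':1, 'n':1
C (first-col start): C('$')=0, C('4')=1, C('Y')=2, C('a')=3, C('c')=4, C('d')=5, C('e')=6, C('l')=7, C('n')=8
L[0]='Y': occ=0, LF[0]=C('Y')+0=2+0=2
L[1]='e': occ=0, LF[1]=C('e')+0=6+0=6
L[2]='4': occ=0, LF[2]=C('4')+0=1+0=1
L[3]='c': occ=0, LF[3]=C('c')+0=4+0=4
L[4]='$': occ=0, LF[4]=C('$')+0=0+0=0
L[5]='n': occ=0, LF[5]=C('n')+0=8+0=8
L[6]='l': occ=0, LF[6]=C('l')+0=7+0=7
L[7]='d': occ=0, LF[7]=C('d')+0=5+0=5
L[8]='a': occ=0, LF[8]=C('a')+0=3+0=3

Answer: 2 6 1 4 0 8 7 5 3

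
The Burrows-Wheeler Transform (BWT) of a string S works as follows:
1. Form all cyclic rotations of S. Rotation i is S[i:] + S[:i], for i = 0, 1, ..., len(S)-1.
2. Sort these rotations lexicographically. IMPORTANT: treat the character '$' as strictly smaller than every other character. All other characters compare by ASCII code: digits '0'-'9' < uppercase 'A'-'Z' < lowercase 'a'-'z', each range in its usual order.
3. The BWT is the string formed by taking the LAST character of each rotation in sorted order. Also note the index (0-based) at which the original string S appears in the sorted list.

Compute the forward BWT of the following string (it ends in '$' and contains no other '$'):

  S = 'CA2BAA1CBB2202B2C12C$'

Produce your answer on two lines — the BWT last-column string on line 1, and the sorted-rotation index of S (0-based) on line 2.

Answer: C2CA2B0A1BACBB22C22$1
19

Derivation:
All 21 rotations (rotation i = S[i:]+S[:i]):
  rot[0] = CA2BAA1CBB2202B2C12C$
  rot[1] = A2BAA1CBB2202B2C12C$C
  rot[2] = 2BAA1CBB2202B2C12C$CA
  rot[3] = BAA1CBB2202B2C12C$CA2
  rot[4] = AA1CBB2202B2C12C$CA2B
  rot[5] = A1CBB2202B2C12C$CA2BA
  rot[6] = 1CBB2202B2C12C$CA2BAA
  rot[7] = CBB2202B2C12C$CA2BAA1
  rot[8] = BB2202B2C12C$CA2BAA1C
  rot[9] = B2202B2C12C$CA2BAA1CB
  rot[10] = 2202B2C12C$CA2BAA1CBB
  rot[11] = 202B2C12C$CA2BAA1CBB2
  rot[12] = 02B2C12C$CA2BAA1CBB22
  rot[13] = 2B2C12C$CA2BAA1CBB220
  rot[14] = B2C12C$CA2BAA1CBB2202
  rot[15] = 2C12C$CA2BAA1CBB2202B
  rot[16] = C12C$CA2BAA1CBB2202B2
  rot[17] = 12C$CA2BAA1CBB2202B2C
  rot[18] = 2C$CA2BAA1CBB2202B2C1
  rot[19] = C$CA2BAA1CBB2202B2C12
  rot[20] = $CA2BAA1CBB2202B2C12C
Sorted (with $ < everything):
  sorted[0] = $CA2BAA1CBB2202B2C12C  (last char: 'C')
  sorted[1] = 02B2C12C$CA2BAA1CBB22  (last char: '2')
  sorted[2] = 12C$CA2BAA1CBB2202B2C  (last char: 'C')
  sorted[3] = 1CBB2202B2C12C$CA2BAA  (last char: 'A')
  sorted[4] = 202B2C12C$CA2BAA1CBB2  (last char: '2')
  sorted[5] = 2202B2C12C$CA2BAA1CBB  (last char: 'B')
  sorted[6] = 2B2C12C$CA2BAA1CBB220  (last char: '0')
  sorted[7] = 2BAA1CBB2202B2C12C$CA  (last char: 'A')
  sorted[8] = 2C$CA2BAA1CBB2202B2C1  (last char: '1')
  sorted[9] = 2C12C$CA2BAA1CBB2202B  (last char: 'B')
  sorted[10] = A1CBB2202B2C12C$CA2BA  (last char: 'A')
  sorted[11] = A2BAA1CBB2202B2C12C$C  (last char: 'C')
  sorted[12] = AA1CBB2202B2C12C$CA2B  (last char: 'B')
  sorted[13] = B2202B2C12C$CA2BAA1CB  (last char: 'B')
  sorted[14] = B2C12C$CA2BAA1CBB2202  (last char: '2')
  sorted[15] = BAA1CBB2202B2C12C$CA2  (last char: '2')
  sorted[16] = BB2202B2C12C$CA2BAA1C  (last char: 'C')
  sorted[17] = C$CA2BAA1CBB2202B2C12  (last char: '2')
  sorted[18] = C12C$CA2BAA1CBB2202B2  (last char: '2')
  sorted[19] = CA2BAA1CBB2202B2C12C$  (last char: '$')
  sorted[20] = CBB2202B2C12C$CA2BAA1  (last char: '1')
Last column: C2CA2B0A1BACBB22C22$1
Original string S is at sorted index 19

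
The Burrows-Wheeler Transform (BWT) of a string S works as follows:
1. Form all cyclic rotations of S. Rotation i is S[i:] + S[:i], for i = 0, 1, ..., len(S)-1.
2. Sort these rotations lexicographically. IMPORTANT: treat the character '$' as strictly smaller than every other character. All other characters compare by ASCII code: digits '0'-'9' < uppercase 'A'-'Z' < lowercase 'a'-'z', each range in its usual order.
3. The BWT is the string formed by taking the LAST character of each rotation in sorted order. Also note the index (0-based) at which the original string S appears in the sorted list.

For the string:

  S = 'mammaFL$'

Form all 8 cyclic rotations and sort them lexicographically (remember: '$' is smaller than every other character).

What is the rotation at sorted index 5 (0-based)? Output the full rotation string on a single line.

Answer: maFL$mam

Derivation:
All 8 rotations (rotation i = S[i:]+S[:i]):
  rot[0] = mammaFL$
  rot[1] = ammaFL$m
  rot[2] = mmaFL$ma
  rot[3] = maFL$mam
  rot[4] = aFL$mamm
  rot[5] = FL$mamma
  rot[6] = L$mammaF
  rot[7] = $mammaFL
Sorted (with $ < everything):
  sorted[0] = $mammaFL
  sorted[1] = FL$mamma
  sorted[2] = L$mammaF
  sorted[3] = aFL$mamm
  sorted[4] = ammaFL$m
  sorted[5] = maFL$mam
  sorted[6] = mammaFL$
  sorted[7] = mmaFL$ma
sorted[5] = maFL$mam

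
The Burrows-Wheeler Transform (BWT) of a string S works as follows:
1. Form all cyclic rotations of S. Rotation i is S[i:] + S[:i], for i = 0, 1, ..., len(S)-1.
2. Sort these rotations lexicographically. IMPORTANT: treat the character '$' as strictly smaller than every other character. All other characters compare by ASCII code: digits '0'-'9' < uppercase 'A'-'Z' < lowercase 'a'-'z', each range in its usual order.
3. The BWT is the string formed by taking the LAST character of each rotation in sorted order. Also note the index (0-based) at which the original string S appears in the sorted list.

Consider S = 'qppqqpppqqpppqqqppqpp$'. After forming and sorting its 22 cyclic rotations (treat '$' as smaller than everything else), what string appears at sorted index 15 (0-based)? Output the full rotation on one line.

Answer: qpppqqqppqpp$qppqqpppq

Derivation:
All 22 rotations (rotation i = S[i:]+S[:i]):
  rot[0] = qppqqpppqqpppqqqppqpp$
  rot[1] = ppqqpppqqpppqqqppqpp$q
  rot[2] = pqqpppqqpppqqqppqpp$qp
  rot[3] = qqpppqqpppqqqppqpp$qpp
  rot[4] = qpppqqpppqqqppqpp$qppq
  rot[5] = pppqqpppqqqppqpp$qppqq
  rot[6] = ppqqpppqqqppqpp$qppqqp
  rot[7] = pqqpppqqqppqpp$qppqqpp
  rot[8] = qqpppqqqppqpp$qppqqppp
  rot[9] = qpppqqqppqpp$qppqqpppq
  rot[10] = pppqqqppqpp$qppqqpppqq
  rot[11] = ppqqqppqpp$qppqqpppqqp
  rot[12] = pqqqppqpp$qppqqpppqqpp
  rot[13] = qqqppqpp$qppqqpppqqppp
  rot[14] = qqppqpp$qppqqpppqqpppq
  rot[15] = qppqpp$qppqqpppqqpppqq
  rot[16] = ppqpp$qppqqpppqqpppqqq
  rot[17] = pqpp$qppqqpppqqpppqqqp
  rot[18] = qpp$qppqqpppqqpppqqqpp
  rot[19] = pp$qppqqpppqqpppqqqppq
  rot[20] = p$qppqqpppqqpppqqqppqp
  rot[21] = $qppqqpppqqpppqqqppqpp
Sorted (with $ < everything):
  sorted[0] = $qppqqpppqqpppqqqppqpp
  sorted[1] = p$qppqqpppqqpppqqqppqp
  sorted[2] = pp$qppqqpppqqpppqqqppq
  sorted[3] = pppqqpppqqqppqpp$qppqq
  sorted[4] = pppqqqppqpp$qppqqpppqq
  sorted[5] = ppqpp$qppqqpppqqpppqqq
  sorted[6] = ppqqpppqqpppqqqppqpp$q
  sorted[7] = ppqqpppqqqppqpp$qppqqp
  sorted[8] = ppqqqppqpp$qppqqpppqqp
  sorted[9] = pqpp$qppqqpppqqpppqqqp
  sorted[10] = pqqpppqqpppqqqppqpp$qp
  sorted[11] = pqqpppqqqppqpp$qppqqpp
  sorted[12] = pqqqppqpp$qppqqpppqqpp
  sorted[13] = qpp$qppqqpppqqpppqqqpp
  sorted[14] = qpppqqpppqqqppqpp$qppq
  sorted[15] = qpppqqqppqpp$qppqqpppq
  sorted[16] = qppqpp$qppqqpppqqpppqq
  sorted[17] = qppqqpppqqpppqqqppqpp$
  sorted[18] = qqpppqqpppqqqppqpp$qpp
  sorted[19] = qqpppqqqppqpp$qppqqppp
  sorted[20] = qqppqpp$qppqqpppqqpppq
  sorted[21] = qqqppqpp$qppqqpppqqppp
sorted[15] = qpppqqqppqpp$qppqqpppq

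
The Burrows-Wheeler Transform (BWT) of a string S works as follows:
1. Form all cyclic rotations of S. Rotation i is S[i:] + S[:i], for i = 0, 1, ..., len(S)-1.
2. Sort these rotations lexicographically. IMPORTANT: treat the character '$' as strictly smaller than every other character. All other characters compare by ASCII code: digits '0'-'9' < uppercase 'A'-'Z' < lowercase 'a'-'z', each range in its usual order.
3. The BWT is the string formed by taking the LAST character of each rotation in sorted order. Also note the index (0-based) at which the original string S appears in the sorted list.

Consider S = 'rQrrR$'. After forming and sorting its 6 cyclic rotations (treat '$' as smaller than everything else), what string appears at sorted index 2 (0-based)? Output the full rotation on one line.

All 6 rotations (rotation i = S[i:]+S[:i]):
  rot[0] = rQrrR$
  rot[1] = QrrR$r
  rot[2] = rrR$rQ
  rot[3] = rR$rQr
  rot[4] = R$rQrr
  rot[5] = $rQrrR
Sorted (with $ < everything):
  sorted[0] = $rQrrR
  sorted[1] = QrrR$r
  sorted[2] = R$rQrr
  sorted[3] = rQrrR$
  sorted[4] = rR$rQr
  sorted[5] = rrR$rQ
sorted[2] = R$rQrr

Answer: R$rQrr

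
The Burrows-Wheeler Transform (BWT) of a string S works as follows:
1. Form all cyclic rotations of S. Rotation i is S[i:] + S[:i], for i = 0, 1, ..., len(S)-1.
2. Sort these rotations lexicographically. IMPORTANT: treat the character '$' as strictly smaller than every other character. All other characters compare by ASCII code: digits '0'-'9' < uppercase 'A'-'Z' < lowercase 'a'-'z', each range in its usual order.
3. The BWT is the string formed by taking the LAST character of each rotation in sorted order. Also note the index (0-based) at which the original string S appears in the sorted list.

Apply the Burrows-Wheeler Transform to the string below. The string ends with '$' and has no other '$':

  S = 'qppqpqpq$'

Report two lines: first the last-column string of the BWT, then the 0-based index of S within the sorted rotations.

Answer: qqqqpp$pp
6

Derivation:
All 9 rotations (rotation i = S[i:]+S[:i]):
  rot[0] = qppqpqpq$
  rot[1] = ppqpqpq$q
  rot[2] = pqpqpq$qp
  rot[3] = qpqpq$qpp
  rot[4] = pqpq$qppq
  rot[5] = qpq$qppqp
  rot[6] = pq$qppqpq
  rot[7] = q$qppqpqp
  rot[8] = $qppqpqpq
Sorted (with $ < everything):
  sorted[0] = $qppqpqpq  (last char: 'q')
  sorted[1] = ppqpqpq$q  (last char: 'q')
  sorted[2] = pq$qppqpq  (last char: 'q')
  sorted[3] = pqpq$qppq  (last char: 'q')
  sorted[4] = pqpqpq$qp  (last char: 'p')
  sorted[5] = q$qppqpqp  (last char: 'p')
  sorted[6] = qppqpqpq$  (last char: '$')
  sorted[7] = qpq$qppqp  (last char: 'p')
  sorted[8] = qpqpq$qpp  (last char: 'p')
Last column: qqqqpp$pp
Original string S is at sorted index 6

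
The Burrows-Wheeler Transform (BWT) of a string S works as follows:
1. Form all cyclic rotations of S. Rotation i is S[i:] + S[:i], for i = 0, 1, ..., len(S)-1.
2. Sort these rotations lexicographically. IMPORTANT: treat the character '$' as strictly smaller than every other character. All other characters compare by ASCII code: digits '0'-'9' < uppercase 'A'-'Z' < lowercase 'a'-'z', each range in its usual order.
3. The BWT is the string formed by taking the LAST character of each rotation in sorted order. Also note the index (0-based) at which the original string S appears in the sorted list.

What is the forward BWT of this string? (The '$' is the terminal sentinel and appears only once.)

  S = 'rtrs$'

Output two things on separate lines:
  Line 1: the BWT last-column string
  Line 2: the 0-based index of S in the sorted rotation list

Answer: st$rr
2

Derivation:
All 5 rotations (rotation i = S[i:]+S[:i]):
  rot[0] = rtrs$
  rot[1] = trs$r
  rot[2] = rs$rt
  rot[3] = s$rtr
  rot[4] = $rtrs
Sorted (with $ < everything):
  sorted[0] = $rtrs  (last char: 's')
  sorted[1] = rs$rt  (last char: 't')
  sorted[2] = rtrs$  (last char: '$')
  sorted[3] = s$rtr  (last char: 'r')
  sorted[4] = trs$r  (last char: 'r')
Last column: st$rr
Original string S is at sorted index 2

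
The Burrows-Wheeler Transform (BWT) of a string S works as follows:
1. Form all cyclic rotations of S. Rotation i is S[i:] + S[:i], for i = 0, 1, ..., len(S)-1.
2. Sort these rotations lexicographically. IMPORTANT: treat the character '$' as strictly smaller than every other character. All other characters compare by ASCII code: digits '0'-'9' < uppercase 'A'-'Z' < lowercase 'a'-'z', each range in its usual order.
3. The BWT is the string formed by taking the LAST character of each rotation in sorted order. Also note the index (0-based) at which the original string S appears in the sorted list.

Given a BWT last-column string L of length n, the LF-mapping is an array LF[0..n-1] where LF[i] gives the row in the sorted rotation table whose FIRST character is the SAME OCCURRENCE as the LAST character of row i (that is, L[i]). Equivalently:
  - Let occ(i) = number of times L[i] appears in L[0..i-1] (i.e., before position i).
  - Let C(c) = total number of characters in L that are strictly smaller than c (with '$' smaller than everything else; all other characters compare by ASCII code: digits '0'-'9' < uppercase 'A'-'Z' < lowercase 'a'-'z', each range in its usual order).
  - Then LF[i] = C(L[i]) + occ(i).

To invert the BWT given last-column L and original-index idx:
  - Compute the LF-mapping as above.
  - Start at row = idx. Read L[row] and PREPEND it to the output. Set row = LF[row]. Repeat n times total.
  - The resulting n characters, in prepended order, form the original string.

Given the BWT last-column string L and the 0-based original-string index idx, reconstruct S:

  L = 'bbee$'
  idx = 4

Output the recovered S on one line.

Answer: eebb$

Derivation:
LF mapping: 1 2 3 4 0
Walk LF starting at row 4, prepending L[row]:
  step 1: row=4, L[4]='$', prepend. Next row=LF[4]=0
  step 2: row=0, L[0]='b', prepend. Next row=LF[0]=1
  step 3: row=1, L[1]='b', prepend. Next row=LF[1]=2
  step 4: row=2, L[2]='e', prepend. Next row=LF[2]=3
  step 5: row=3, L[3]='e', prepend. Next row=LF[3]=4
Reversed output: eebb$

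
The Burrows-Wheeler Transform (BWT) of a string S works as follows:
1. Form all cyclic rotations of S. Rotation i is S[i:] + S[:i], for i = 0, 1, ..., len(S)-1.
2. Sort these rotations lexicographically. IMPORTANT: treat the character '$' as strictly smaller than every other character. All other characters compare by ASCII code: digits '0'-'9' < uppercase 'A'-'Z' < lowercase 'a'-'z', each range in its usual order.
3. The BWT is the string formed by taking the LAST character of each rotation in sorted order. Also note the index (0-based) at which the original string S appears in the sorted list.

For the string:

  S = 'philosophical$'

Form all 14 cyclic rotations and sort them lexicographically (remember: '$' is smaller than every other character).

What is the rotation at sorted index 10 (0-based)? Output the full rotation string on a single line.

All 14 rotations (rotation i = S[i:]+S[:i]):
  rot[0] = philosophical$
  rot[1] = hilosophical$p
  rot[2] = ilosophical$ph
  rot[3] = losophical$phi
  rot[4] = osophical$phil
  rot[5] = sophical$philo
  rot[6] = ophical$philos
  rot[7] = phical$philoso
  rot[8] = hical$philosop
  rot[9] = ical$philosoph
  rot[10] = cal$philosophi
  rot[11] = al$philosophic
  rot[12] = l$philosophica
  rot[13] = $philosophical
Sorted (with $ < everything):
  sorted[0] = $philosophical
  sorted[1] = al$philosophic
  sorted[2] = cal$philosophi
  sorted[3] = hical$philosop
  sorted[4] = hilosophical$p
  sorted[5] = ical$philosoph
  sorted[6] = ilosophical$ph
  sorted[7] = l$philosophica
  sorted[8] = losophical$phi
  sorted[9] = ophical$philos
  sorted[10] = osophical$phil
  sorted[11] = phical$philoso
  sorted[12] = philosophical$
  sorted[13] = sophical$philo
sorted[10] = osophical$phil

Answer: osophical$phil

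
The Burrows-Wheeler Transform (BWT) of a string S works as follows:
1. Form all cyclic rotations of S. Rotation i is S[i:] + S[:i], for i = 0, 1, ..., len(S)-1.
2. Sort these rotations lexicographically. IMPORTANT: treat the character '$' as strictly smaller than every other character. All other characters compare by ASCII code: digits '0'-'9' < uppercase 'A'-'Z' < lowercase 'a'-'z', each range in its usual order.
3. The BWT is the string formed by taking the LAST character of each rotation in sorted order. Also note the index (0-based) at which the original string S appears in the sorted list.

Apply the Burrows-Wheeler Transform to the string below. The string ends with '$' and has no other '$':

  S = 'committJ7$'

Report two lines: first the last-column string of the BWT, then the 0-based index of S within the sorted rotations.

All 10 rotations (rotation i = S[i:]+S[:i]):
  rot[0] = committJ7$
  rot[1] = ommittJ7$c
  rot[2] = mmittJ7$co
  rot[3] = mittJ7$com
  rot[4] = ittJ7$comm
  rot[5] = ttJ7$commi
  rot[6] = tJ7$commit
  rot[7] = J7$committ
  rot[8] = 7$committJ
  rot[9] = $committJ7
Sorted (with $ < everything):
  sorted[0] = $committJ7  (last char: '7')
  sorted[1] = 7$committJ  (last char: 'J')
  sorted[2] = J7$committ  (last char: 't')
  sorted[3] = committJ7$  (last char: '$')
  sorted[4] = ittJ7$comm  (last char: 'm')
  sorted[5] = mittJ7$com  (last char: 'm')
  sorted[6] = mmittJ7$co  (last char: 'o')
  sorted[7] = ommittJ7$c  (last char: 'c')
  sorted[8] = tJ7$commit  (last char: 't')
  sorted[9] = ttJ7$commi  (last char: 'i')
Last column: 7Jt$mmocti
Original string S is at sorted index 3

Answer: 7Jt$mmocti
3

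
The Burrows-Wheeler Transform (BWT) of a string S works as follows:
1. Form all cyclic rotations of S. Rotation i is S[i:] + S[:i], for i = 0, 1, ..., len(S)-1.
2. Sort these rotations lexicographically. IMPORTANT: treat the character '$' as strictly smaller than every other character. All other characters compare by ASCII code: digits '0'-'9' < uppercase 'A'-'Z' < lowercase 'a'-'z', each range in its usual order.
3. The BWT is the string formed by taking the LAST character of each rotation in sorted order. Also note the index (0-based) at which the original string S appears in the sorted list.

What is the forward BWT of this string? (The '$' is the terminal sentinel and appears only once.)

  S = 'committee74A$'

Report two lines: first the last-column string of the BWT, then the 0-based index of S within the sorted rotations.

Answer: A7e4$etmmocti
4

Derivation:
All 13 rotations (rotation i = S[i:]+S[:i]):
  rot[0] = committee74A$
  rot[1] = ommittee74A$c
  rot[2] = mmittee74A$co
  rot[3] = mittee74A$com
  rot[4] = ittee74A$comm
  rot[5] = ttee74A$commi
  rot[6] = tee74A$commit
  rot[7] = ee74A$committ
  rot[8] = e74A$committe
  rot[9] = 74A$committee
  rot[10] = 4A$committee7
  rot[11] = A$committee74
  rot[12] = $committee74A
Sorted (with $ < everything):
  sorted[0] = $committee74A  (last char: 'A')
  sorted[1] = 4A$committee7  (last char: '7')
  sorted[2] = 74A$committee  (last char: 'e')
  sorted[3] = A$committee74  (last char: '4')
  sorted[4] = committee74A$  (last char: '$')
  sorted[5] = e74A$committe  (last char: 'e')
  sorted[6] = ee74A$committ  (last char: 't')
  sorted[7] = ittee74A$comm  (last char: 'm')
  sorted[8] = mittee74A$com  (last char: 'm')
  sorted[9] = mmittee74A$co  (last char: 'o')
  sorted[10] = ommittee74A$c  (last char: 'c')
  sorted[11] = tee74A$commit  (last char: 't')
  sorted[12] = ttee74A$commi  (last char: 'i')
Last column: A7e4$etmmocti
Original string S is at sorted index 4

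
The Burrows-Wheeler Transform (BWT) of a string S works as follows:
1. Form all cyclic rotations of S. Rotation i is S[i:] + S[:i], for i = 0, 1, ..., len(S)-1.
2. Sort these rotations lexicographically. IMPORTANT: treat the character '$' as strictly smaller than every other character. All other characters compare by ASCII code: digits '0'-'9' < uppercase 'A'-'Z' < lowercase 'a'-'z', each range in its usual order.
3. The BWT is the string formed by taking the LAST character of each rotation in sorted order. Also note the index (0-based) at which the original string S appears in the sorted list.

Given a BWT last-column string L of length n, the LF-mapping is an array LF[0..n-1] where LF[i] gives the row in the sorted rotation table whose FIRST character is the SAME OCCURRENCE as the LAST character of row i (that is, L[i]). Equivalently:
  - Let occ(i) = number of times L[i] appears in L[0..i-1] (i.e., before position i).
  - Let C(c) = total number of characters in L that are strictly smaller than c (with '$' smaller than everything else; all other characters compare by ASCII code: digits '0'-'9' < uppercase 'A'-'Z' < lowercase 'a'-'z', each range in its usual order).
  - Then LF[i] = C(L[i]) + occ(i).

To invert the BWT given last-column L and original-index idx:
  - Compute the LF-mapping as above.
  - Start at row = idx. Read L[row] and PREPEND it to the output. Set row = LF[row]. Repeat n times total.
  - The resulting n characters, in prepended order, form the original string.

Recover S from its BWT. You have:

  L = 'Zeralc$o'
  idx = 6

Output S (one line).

Answer: oracleZ$

Derivation:
LF mapping: 1 4 7 2 5 3 0 6
Walk LF starting at row 6, prepending L[row]:
  step 1: row=6, L[6]='$', prepend. Next row=LF[6]=0
  step 2: row=0, L[0]='Z', prepend. Next row=LF[0]=1
  step 3: row=1, L[1]='e', prepend. Next row=LF[1]=4
  step 4: row=4, L[4]='l', prepend. Next row=LF[4]=5
  step 5: row=5, L[5]='c', prepend. Next row=LF[5]=3
  step 6: row=3, L[3]='a', prepend. Next row=LF[3]=2
  step 7: row=2, L[2]='r', prepend. Next row=LF[2]=7
  step 8: row=7, L[7]='o', prepend. Next row=LF[7]=6
Reversed output: oracleZ$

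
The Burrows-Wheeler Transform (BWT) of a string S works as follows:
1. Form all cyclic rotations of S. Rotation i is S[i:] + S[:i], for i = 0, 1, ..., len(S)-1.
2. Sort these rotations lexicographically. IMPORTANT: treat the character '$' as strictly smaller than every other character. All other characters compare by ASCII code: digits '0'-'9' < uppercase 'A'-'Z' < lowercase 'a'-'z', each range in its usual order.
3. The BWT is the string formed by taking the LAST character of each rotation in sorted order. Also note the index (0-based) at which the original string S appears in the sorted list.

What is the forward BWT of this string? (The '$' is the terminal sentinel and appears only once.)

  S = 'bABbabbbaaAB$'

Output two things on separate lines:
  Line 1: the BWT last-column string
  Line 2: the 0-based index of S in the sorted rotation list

All 13 rotations (rotation i = S[i:]+S[:i]):
  rot[0] = bABbabbbaaAB$
  rot[1] = ABbabbbaaAB$b
  rot[2] = BbabbbaaAB$bA
  rot[3] = babbbaaAB$bAB
  rot[4] = abbbaaAB$bABb
  rot[5] = bbbaaAB$bABba
  rot[6] = bbaaAB$bABbab
  rot[7] = baaAB$bABbabb
  rot[8] = aaAB$bABbabbb
  rot[9] = aAB$bABbabbba
  rot[10] = AB$bABbabbbaa
  rot[11] = B$bABbabbbaaA
  rot[12] = $bABbabbbaaAB
Sorted (with $ < everything):
  sorted[0] = $bABbabbbaaAB  (last char: 'B')
  sorted[1] = AB$bABbabbbaa  (last char: 'a')
  sorted[2] = ABbabbbaaAB$b  (last char: 'b')
  sorted[3] = B$bABbabbbaaA  (last char: 'A')
  sorted[4] = BbabbbaaAB$bA  (last char: 'A')
  sorted[5] = aAB$bABbabbba  (last char: 'a')
  sorted[6] = aaAB$bABbabbb  (last char: 'b')
  sorted[7] = abbbaaAB$bABb  (last char: 'b')
  sorted[8] = bABbabbbaaAB$  (last char: '$')
  sorted[9] = baaAB$bABbabb  (last char: 'b')
  sorted[10] = babbbaaAB$bAB  (last char: 'B')
  sorted[11] = bbaaAB$bABbab  (last char: 'b')
  sorted[12] = bbbaaAB$bABba  (last char: 'a')
Last column: BabAAabb$bBba
Original string S is at sorted index 8

Answer: BabAAabb$bBba
8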